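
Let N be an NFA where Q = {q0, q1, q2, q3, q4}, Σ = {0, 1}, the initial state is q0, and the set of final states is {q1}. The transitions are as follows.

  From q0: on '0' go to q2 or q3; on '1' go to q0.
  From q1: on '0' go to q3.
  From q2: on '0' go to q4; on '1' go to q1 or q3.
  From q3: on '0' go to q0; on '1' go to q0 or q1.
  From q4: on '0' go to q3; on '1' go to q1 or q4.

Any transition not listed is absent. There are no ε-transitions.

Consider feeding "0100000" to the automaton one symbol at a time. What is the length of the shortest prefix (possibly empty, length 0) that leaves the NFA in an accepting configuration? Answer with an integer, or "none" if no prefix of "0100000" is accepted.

2

Start in {q0}.
Read '0': {q0} → {q2, q3}.
Read '1': {q2, q3} → {q0, q1, q3}.
None of the earlier sets intersect F, but {q0, q1, q3} does.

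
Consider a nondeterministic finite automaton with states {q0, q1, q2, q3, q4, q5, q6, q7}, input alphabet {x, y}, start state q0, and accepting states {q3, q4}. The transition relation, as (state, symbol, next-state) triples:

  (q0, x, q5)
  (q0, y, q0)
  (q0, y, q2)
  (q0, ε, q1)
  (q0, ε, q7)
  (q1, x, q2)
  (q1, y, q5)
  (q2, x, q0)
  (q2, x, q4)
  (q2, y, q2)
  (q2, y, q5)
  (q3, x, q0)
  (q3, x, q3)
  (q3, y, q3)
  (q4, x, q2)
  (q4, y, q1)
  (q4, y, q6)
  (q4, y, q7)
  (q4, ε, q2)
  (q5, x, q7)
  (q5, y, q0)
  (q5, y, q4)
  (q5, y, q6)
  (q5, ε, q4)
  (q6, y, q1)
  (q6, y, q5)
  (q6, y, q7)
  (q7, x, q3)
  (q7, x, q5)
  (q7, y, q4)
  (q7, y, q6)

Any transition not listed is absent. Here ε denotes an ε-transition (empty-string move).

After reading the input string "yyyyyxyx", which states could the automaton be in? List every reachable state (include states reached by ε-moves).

Start: ε-closure({q0}) = {q0, q1, q7}.
Read 'y': {q0, q1, q7} → {q0, q1, q2, q4, q5, q6, q7}.
Read 'y': {q0, q1, q2, q4, q5, q6, q7} → {q0, q1, q2, q4, q5, q6, q7}.
Read 'y': {q0, q1, q2, q4, q5, q6, q7} → {q0, q1, q2, q4, q5, q6, q7}.
Read 'y': {q0, q1, q2, q4, q5, q6, q7} → {q0, q1, q2, q4, q5, q6, q7}.
Read 'y': {q0, q1, q2, q4, q5, q6, q7} → {q0, q1, q2, q4, q5, q6, q7}.
Read 'x': {q0, q1, q2, q4, q5, q6, q7} → {q0, q1, q2, q3, q4, q5, q7}.
Read 'y': {q0, q1, q2, q3, q4, q5, q7} → {q0, q1, q2, q3, q4, q5, q6, q7}.
Read 'x': {q0, q1, q2, q3, q4, q5, q6, q7} → {q0, q1, q2, q3, q4, q5, q7}.

{q0, q1, q2, q3, q4, q5, q7}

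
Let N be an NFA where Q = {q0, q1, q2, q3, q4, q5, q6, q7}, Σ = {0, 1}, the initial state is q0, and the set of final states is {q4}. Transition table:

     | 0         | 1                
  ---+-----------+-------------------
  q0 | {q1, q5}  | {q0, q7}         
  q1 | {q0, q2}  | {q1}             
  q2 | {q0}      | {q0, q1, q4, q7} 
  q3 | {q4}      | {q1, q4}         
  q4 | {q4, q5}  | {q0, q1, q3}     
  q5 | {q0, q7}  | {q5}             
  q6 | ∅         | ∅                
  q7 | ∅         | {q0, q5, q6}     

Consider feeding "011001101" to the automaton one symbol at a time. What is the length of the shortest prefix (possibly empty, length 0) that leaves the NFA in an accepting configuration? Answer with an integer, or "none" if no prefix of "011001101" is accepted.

9

Start in {q0}.
Read '0': q0→{q1, q5}; now {q1, q5}.
Read '1': q1→{q1}, q5→{q5}; now {q1, q5}.
Read '1': q1→{q1}, q5→{q5}; now {q1, q5}.
Read '0': q1→{q0, q2}, q5→{q0, q7}; now {q0, q2, q7}.
Read '0': q0→{q1, q5}, q2→{q0}, q7→∅; now {q0, q1, q5}.
Read '1': q0→{q0, q7}, q1→{q1}, q5→{q5}; now {q0, q1, q5, q7}.
Read '1': q0→{q0, q7}, q1→{q1}, q5→{q5}, q7→{q0, q5, q6}; now {q0, q1, q5, q6, q7}.
Read '0': q0→{q1, q5}, q1→{q0, q2}, q5→{q0, q7}, q6→∅, q7→∅; now {q0, q1, q2, q5, q7}.
Read '1': q0→{q0, q7}, q1→{q1}, q2→{q0, q1, q4, q7}, q5→{q5}, q7→{q0, q5, q6}; now {q0, q1, q4, q5, q6, q7}.
None of the earlier sets intersect F, but {q0, q1, q4, q5, q6, q7} does.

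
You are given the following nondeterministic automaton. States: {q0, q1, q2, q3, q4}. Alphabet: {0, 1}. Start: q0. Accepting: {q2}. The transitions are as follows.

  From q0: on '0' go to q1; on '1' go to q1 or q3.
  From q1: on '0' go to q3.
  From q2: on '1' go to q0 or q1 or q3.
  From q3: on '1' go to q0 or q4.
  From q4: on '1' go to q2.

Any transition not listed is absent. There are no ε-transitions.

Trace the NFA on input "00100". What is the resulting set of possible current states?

{q3}

Start in {q0}.
Read '0': q0→{q1}; now {q1}.
Read '0': q1→{q3}; now {q3}.
Read '1': q3→{q0, q4}; now {q0, q4}.
Read '0': q0→{q1}, q4→∅; now {q1}.
Read '0': q1→{q3}; now {q3}.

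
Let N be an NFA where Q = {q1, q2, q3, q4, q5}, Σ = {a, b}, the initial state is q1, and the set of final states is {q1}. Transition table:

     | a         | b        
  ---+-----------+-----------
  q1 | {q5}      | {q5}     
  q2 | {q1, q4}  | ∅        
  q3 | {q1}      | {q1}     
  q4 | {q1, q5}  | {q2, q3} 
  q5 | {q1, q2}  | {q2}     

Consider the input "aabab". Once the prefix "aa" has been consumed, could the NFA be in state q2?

Start in {q1}.
Read 'a': q1→{q5}; now {q5}.
Read 'a': q5→{q1, q2}; now {q1, q2}.
State q2 is in {q1, q2}.

Yes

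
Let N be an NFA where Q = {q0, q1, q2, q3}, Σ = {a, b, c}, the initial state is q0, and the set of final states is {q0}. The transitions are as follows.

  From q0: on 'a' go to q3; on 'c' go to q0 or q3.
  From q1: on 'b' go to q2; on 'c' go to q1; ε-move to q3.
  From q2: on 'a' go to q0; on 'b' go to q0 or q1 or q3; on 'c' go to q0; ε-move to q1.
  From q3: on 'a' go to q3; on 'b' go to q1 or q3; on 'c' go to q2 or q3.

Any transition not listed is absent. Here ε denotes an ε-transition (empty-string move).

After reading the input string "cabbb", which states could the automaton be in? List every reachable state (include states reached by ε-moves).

{q0, q1, q2, q3}

Start in {q0}.
Read 'c': {q0} → {q0, q3}.
Read 'a': {q0, q3} → {q3}.
Read 'b': {q3} → {q1, q3}.
Read 'b': {q1, q3} → {q1, q2, q3}.
Read 'b': {q1, q2, q3} → {q0, q1, q2, q3}.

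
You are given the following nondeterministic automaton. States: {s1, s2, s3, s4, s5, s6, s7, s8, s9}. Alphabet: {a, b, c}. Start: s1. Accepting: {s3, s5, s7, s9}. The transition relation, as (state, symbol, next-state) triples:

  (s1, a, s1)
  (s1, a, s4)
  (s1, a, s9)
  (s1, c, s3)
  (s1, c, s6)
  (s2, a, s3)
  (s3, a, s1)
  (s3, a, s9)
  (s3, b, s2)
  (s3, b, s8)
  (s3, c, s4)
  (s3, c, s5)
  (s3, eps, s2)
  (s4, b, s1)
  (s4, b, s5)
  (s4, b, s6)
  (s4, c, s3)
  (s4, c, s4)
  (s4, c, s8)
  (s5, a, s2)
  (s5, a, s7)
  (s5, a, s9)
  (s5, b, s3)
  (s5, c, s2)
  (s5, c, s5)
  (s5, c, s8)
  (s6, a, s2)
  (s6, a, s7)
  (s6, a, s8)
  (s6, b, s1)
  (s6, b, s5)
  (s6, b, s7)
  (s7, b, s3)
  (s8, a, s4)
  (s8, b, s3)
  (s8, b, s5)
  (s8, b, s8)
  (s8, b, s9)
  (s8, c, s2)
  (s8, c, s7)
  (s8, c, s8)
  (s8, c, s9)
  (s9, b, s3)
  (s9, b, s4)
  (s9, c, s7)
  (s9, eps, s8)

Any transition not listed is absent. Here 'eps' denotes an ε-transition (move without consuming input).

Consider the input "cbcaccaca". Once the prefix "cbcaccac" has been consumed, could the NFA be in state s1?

Start in {s1}.
Read 'c': {s1} → {s2, s3, s6}.
Read 'b': {s2, s3, s6} → {s1, s2, s5, s7, s8}.
Read 'c': {s1, s2, s5, s7, s8} → {s2, s3, s5, s6, s7, s8, s9}.
Read 'a': {s2, s3, s5, s6, s7, s8, s9} → {s1, s2, s3, s4, s7, s8, s9}.
Read 'c': {s1, s2, s3, s4, s7, s8, s9} → {s2, s3, s4, s5, s6, s7, s8, s9}.
Read 'c': {s2, s3, s4, s5, s6, s7, s8, s9} → {s2, s3, s4, s5, s7, s8, s9}.
Read 'a': {s2, s3, s4, s5, s7, s8, s9} → {s1, s2, s3, s4, s7, s8, s9}.
Read 'c': {s1, s2, s3, s4, s7, s8, s9} → {s2, s3, s4, s5, s6, s7, s8, s9}.
State s1 is not in {s2, s3, s4, s5, s6, s7, s8, s9}.

No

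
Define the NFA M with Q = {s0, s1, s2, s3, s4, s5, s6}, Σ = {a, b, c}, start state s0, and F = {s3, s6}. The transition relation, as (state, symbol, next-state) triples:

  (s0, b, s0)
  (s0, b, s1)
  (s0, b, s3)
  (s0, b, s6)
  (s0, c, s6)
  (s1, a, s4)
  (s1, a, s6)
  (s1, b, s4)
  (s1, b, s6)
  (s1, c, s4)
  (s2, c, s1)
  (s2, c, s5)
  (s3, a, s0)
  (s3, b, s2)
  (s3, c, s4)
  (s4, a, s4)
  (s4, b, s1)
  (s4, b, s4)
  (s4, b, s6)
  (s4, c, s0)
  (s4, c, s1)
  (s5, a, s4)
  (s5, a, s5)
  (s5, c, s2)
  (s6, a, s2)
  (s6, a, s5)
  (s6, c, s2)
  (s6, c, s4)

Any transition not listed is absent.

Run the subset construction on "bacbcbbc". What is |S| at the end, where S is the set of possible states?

6

Start in {s0}.
Read 'b': {s0} → {s0, s1, s3, s6}.
Read 'a': {s0, s1, s3, s6} → {s0, s2, s4, s5, s6}.
Read 'c': {s0, s2, s4, s5, s6} → {s0, s1, s2, s4, s5, s6}.
Read 'b': {s0, s1, s2, s4, s5, s6} → {s0, s1, s3, s4, s6}.
Read 'c': {s0, s1, s3, s4, s6} → {s0, s1, s2, s4, s6}.
Read 'b': {s0, s1, s2, s4, s6} → {s0, s1, s3, s4, s6}.
Read 'b': {s0, s1, s3, s4, s6} → {s0, s1, s2, s3, s4, s6}.
Read 'c': {s0, s1, s2, s3, s4, s6} → {s0, s1, s2, s4, s5, s6}.
That set has 6 states.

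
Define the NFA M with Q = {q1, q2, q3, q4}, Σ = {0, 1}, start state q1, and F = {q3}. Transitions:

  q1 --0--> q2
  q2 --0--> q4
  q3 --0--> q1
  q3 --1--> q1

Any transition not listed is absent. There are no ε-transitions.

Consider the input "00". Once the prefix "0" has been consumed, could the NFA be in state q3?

No

Start in {q1}.
Read '0': q1→{q2}; now {q2}.
State q3 is not in {q2}.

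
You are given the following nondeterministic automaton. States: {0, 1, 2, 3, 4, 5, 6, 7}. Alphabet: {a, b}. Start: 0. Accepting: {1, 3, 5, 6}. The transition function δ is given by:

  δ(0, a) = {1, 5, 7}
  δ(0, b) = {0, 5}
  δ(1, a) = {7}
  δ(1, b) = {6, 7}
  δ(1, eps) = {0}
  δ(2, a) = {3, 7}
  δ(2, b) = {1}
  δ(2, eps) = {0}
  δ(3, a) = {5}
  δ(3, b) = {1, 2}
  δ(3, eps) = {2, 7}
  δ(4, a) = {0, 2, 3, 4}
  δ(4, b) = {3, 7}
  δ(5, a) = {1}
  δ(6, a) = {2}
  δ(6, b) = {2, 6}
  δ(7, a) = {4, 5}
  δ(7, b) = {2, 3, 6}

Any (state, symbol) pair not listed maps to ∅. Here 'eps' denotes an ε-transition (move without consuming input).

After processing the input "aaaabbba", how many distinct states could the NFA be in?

7

Start in {0}.
Read 'a': 0→{1, 5, 7}; union {1, 5, 7}; ε-closure = {0, 1, 5, 7}.
Read 'a': 0→{1, 5, 7}, 1→{7}, 5→{1}, 7→{4, 5}; union {1, 4, 5, 7}; ε-closure = {0, 1, 4, 5, 7}.
Read 'a': 0→{1, 5, 7}, 1→{7}, 4→{0, 2, 3, 4}, 5→{1}, 7→{4, 5}; now {0, 1, 2, 3, 4, 5, 7}.
Read 'a': 0→{1, 5, 7}, 1→{7}, 2→{3, 7}, 3→{5}, 4→{0, 2, 3, 4}, 5→{1}, 7→{4, 5}; now {0, 1, 2, 3, 4, 5, 7}.
Read 'b': 0→{0, 5}, 1→{6, 7}, 2→{1}, 3→{1, 2}, 4→{3, 7}, 5→∅, 7→{2, 3, 6}; now {0, 1, 2, 3, 5, 6, 7}.
Read 'b': 0→{0, 5}, 1→{6, 7}, 2→{1}, 3→{1, 2}, 5→∅, 6→{2, 6}, 7→{2, 3, 6}; now {0, 1, 2, 3, 5, 6, 7}.
Read 'b': 0→{0, 5}, 1→{6, 7}, 2→{1}, 3→{1, 2}, 5→∅, 6→{2, 6}, 7→{2, 3, 6}; now {0, 1, 2, 3, 5, 6, 7}.
Read 'a': 0→{1, 5, 7}, 1→{7}, 2→{3, 7}, 3→{5}, 5→{1}, 6→{2}, 7→{4, 5}; union {1, 2, 3, 4, 5, 7}; ε-closure = {0, 1, 2, 3, 4, 5, 7}.
That set has 7 states.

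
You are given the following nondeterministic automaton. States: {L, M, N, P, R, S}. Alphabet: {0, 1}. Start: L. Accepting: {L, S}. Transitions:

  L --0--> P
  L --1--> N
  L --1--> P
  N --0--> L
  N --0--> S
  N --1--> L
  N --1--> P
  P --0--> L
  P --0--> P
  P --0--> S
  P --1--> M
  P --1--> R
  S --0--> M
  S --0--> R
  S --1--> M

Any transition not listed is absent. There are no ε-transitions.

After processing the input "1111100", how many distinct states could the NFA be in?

5

Start in {L}.
Read '1': L→{N, P}; now {N, P}.
Read '1': N→{L, P}, P→{M, R}; now {L, M, P, R}.
Read '1': L→{N, P}, M→∅, P→{M, R}, R→∅; now {M, N, P, R}.
Read '1': M→∅, N→{L, P}, P→{M, R}, R→∅; now {L, M, P, R}.
Read '1': L→{N, P}, M→∅, P→{M, R}, R→∅; now {M, N, P, R}.
Read '0': M→∅, N→{L, S}, P→{L, P, S}, R→∅; now {L, P, S}.
Read '0': L→{P}, P→{L, P, S}, S→{M, R}; now {L, M, P, R, S}.
That set has 5 states.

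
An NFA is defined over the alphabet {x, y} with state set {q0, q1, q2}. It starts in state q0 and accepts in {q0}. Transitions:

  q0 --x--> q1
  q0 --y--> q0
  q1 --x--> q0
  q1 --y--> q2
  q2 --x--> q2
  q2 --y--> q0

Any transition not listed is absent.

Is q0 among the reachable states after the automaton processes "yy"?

Start in {q0}.
Read 'y': {q0} → {q0}.
Read 'y': {q0} → {q0}.
State q0 is in {q0}.

Yes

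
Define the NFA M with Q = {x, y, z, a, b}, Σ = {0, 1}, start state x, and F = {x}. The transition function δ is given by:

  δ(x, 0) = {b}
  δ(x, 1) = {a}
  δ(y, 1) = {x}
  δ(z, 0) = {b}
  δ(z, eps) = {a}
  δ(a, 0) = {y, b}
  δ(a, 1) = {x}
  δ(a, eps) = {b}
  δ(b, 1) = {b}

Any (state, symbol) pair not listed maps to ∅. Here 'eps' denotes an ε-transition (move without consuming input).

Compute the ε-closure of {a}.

{a, b}

Begin with {a}.
ε-move a → b; add b.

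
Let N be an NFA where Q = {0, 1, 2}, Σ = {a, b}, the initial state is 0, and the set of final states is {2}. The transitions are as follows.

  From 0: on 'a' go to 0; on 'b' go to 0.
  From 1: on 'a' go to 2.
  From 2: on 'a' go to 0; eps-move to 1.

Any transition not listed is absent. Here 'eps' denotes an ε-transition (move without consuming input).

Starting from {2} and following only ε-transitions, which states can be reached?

{1, 2}

Begin with {2}.
ε-move 2 → 1; add 1.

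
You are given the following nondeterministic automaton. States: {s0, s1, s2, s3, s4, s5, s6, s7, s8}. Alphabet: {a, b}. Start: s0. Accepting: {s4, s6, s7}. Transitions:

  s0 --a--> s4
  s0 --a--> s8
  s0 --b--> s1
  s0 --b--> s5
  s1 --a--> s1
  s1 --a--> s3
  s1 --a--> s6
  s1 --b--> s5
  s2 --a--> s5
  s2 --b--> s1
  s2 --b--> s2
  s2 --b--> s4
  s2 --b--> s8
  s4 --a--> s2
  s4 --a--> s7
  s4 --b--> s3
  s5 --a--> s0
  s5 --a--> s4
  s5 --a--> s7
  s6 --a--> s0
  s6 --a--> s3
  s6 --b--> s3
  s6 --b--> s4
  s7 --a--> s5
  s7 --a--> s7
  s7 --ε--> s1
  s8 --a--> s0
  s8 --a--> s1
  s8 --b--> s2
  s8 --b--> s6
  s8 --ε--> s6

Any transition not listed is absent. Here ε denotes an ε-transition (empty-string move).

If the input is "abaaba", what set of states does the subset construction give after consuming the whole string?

Start in {s0}.
Read 'a': {s0} → {s4, s6, s8}.
Read 'b': {s4, s6, s8} → {s2, s3, s4, s6}.
Read 'a': {s2, s3, s4, s6} → {s0, s1, s2, s3, s5, s7}.
Read 'a': {s0, s1, s2, s3, s5, s7} → {s0, s1, s3, s4, s5, s6, s7, s8}.
Read 'b': {s0, s1, s3, s4, s5, s6, s7, s8} → {s1, s2, s3, s4, s5, s6}.
Read 'a': {s1, s2, s3, s4, s5, s6} → {s0, s1, s2, s3, s4, s5, s6, s7}.

{s0, s1, s2, s3, s4, s5, s6, s7}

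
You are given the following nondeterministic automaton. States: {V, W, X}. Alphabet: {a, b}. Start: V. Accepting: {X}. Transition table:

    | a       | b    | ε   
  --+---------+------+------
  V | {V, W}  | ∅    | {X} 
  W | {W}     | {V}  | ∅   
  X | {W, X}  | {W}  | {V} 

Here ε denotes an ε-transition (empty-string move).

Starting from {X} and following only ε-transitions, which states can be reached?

{V, X}

Begin with {X}.
ε-move X → V; add V.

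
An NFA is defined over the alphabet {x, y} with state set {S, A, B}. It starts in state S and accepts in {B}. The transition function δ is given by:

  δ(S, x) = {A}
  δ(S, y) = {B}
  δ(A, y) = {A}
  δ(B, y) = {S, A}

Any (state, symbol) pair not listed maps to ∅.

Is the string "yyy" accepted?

Start in {S}.
Read 'y': S→{B}; now {B}.
Read 'y': B→{S, A}; now {S, A}.
Read 'y': S→{B}, A→{A}; now {A, B}.
The final set {A, B} contains the accepting state B.

Yes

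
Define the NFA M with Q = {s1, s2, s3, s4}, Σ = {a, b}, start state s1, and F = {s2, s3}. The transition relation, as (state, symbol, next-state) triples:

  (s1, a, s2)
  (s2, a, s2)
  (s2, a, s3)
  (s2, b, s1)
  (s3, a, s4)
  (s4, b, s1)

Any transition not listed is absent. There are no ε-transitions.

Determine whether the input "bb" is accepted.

Start in {s1}.
Read 'b': {s1} → ∅.
The set is empty and remains empty for the remaining 1 symbol.
The final set ∅ contains no accepting state.

No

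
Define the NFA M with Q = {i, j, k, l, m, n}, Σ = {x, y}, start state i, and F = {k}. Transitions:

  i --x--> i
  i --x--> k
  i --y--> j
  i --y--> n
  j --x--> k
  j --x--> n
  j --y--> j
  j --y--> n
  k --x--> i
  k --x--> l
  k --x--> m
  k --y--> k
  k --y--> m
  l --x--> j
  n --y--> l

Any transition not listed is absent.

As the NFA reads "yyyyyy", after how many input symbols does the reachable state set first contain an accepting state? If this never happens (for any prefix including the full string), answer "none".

none

Start in {i}.
Read 'y': {i} → {j, n}.
Read 'y': {j, n} → {j, l, n}.
Read 'y': {j, l, n} → {j, l, n}.
Read 'y': {j, l, n} → {j, l, n}.
Read 'y': {j, l, n} → {j, l, n}.
Read 'y': {j, l, n} → {j, l, n}.
No reachable set along the way intersects F.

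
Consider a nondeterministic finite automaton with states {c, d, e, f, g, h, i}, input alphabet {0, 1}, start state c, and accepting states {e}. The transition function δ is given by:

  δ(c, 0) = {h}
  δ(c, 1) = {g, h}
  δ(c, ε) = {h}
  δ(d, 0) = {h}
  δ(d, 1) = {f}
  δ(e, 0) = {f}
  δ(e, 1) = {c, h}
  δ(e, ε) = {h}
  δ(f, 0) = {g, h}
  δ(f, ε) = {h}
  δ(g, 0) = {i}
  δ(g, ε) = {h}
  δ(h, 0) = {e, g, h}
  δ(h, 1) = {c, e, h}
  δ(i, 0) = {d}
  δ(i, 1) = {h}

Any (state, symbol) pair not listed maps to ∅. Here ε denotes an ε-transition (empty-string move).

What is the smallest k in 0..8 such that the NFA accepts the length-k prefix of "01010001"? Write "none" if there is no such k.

Start: ε-closure({c}) = {c, h}.
Read '0': {c, h} → {e, g, h}.
None of the earlier sets intersect F, but {e, g, h} does.

1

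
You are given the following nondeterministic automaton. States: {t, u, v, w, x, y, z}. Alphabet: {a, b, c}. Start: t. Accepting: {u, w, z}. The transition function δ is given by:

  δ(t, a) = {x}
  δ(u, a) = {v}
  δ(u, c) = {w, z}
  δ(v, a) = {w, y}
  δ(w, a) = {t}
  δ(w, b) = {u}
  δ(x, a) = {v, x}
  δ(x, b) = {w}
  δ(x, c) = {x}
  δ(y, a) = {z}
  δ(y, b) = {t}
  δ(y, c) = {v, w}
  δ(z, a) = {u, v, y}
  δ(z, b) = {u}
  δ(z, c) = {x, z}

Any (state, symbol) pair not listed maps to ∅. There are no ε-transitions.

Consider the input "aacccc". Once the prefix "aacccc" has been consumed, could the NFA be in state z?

No

Start in {t}.
Read 'a': t→{x}; now {x}.
Read 'a': x→{v, x}; now {v, x}.
Read 'c': v→∅, x→{x}; now {x}.
Read 'c': x→{x}; now {x}.
Read 'c': x→{x}; now {x}.
Read 'c': x→{x}; now {x}.
State z is not in {x}.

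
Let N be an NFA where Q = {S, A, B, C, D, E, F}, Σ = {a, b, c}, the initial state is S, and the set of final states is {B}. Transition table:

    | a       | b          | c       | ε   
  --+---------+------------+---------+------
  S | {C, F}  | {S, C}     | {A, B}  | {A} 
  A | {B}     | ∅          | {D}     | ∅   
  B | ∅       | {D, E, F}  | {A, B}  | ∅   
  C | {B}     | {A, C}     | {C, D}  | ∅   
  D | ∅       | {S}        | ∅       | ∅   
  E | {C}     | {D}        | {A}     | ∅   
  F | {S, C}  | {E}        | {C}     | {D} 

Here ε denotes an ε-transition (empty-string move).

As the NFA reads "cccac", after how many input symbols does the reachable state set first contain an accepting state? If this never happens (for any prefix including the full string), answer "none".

1

Start: ε-closure({S}) = {S, A}.
Read 'c': {S, A} → {A, B, D}.
None of the earlier sets intersect F, but {A, B, D} does.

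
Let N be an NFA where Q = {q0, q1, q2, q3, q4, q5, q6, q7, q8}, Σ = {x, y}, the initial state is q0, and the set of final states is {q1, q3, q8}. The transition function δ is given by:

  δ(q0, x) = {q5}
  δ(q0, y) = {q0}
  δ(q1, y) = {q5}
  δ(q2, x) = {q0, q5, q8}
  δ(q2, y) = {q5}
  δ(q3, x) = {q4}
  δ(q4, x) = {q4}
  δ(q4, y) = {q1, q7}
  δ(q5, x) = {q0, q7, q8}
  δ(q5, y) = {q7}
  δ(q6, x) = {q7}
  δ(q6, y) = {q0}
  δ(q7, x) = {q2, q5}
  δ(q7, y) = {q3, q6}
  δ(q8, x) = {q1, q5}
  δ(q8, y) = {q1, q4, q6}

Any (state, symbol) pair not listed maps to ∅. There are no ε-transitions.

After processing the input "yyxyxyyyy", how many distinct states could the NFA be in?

1

Start in {q0}.
Read 'y': q0→{q0}; now {q0}.
Read 'y': q0→{q0}; now {q0}.
Read 'x': q0→{q5}; now {q5}.
Read 'y': q5→{q7}; now {q7}.
Read 'x': q7→{q2, q5}; now {q2, q5}.
Read 'y': q2→{q5}, q5→{q7}; now {q5, q7}.
Read 'y': q5→{q7}, q7→{q3, q6}; now {q3, q6, q7}.
Read 'y': q3→∅, q6→{q0}, q7→{q3, q6}; now {q0, q3, q6}.
Read 'y': q0→{q0}, q3→∅, q6→{q0}; now {q0}.
That set has 1 state.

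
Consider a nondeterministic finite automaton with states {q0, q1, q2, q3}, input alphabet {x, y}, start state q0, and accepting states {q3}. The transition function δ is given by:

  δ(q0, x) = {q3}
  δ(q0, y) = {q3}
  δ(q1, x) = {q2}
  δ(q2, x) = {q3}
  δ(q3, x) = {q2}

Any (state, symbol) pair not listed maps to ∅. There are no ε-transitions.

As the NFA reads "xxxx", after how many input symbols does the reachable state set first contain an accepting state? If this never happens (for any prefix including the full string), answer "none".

1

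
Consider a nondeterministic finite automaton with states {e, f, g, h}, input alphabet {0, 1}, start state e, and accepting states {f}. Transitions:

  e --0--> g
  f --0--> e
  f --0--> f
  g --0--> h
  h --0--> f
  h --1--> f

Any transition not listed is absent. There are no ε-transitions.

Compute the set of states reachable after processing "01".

∅

Start in {e}.
Read '0': {e} → {g}.
Read '1': {g} → ∅.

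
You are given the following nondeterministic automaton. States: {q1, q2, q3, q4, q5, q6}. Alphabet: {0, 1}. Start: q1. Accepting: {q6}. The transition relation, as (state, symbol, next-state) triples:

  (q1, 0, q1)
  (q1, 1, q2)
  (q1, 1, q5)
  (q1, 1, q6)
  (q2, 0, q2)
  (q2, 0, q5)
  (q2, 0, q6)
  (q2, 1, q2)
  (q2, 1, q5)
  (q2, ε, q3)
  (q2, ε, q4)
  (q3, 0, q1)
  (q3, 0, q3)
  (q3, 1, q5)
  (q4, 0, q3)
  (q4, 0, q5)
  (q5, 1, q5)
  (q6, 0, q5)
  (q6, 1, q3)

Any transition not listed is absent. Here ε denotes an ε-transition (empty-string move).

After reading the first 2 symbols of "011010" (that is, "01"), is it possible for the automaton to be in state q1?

No

Start in {q1}.
Read '0': q1→{q1}; now {q1}.
Read '1': q1→{q2, q5, q6}; union {q2, q5, q6}; ε-closure = {q2, q3, q4, q5, q6}.
State q1 is not in {q2, q3, q4, q5, q6}.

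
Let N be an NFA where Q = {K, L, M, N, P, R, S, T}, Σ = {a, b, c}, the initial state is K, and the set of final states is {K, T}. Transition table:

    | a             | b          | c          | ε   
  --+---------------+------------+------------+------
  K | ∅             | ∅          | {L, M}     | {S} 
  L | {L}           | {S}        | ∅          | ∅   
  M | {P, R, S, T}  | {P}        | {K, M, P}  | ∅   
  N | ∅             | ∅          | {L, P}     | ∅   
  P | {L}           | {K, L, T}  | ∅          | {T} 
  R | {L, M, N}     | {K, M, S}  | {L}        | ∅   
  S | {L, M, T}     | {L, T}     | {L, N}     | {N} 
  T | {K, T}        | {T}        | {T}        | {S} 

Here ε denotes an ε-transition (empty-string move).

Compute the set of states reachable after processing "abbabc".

{L, N, P, S, T}

Start: ε-closure({K}) = {K, N, S}.
Read 'a': K→∅, N→∅, S→{L, M, T}; union {L, M, T}; ε-closure = {L, M, N, S, T}.
Read 'b': L→{S}, M→{P}, N→∅, S→{L, T}, T→{T}; union {L, P, S, T}; ε-closure = {L, N, P, S, T}.
Read 'b': L→{S}, N→∅, P→{K, L, T}, S→{L, T}, T→{T}; union {K, L, S, T}; ε-closure = {K, L, N, S, T}.
Read 'a': K→∅, L→{L}, N→∅, S→{L, M, T}, T→{K, T}; union {K, L, M, T}; ε-closure = {K, L, M, N, S, T}.
Read 'b': K→∅, L→{S}, M→{P}, N→∅, S→{L, T}, T→{T}; union {L, P, S, T}; ε-closure = {L, N, P, S, T}.
Read 'c': L→∅, N→{L, P}, P→∅, S→{L, N}, T→{T}; union {L, N, P, T}; ε-closure = {L, N, P, S, T}.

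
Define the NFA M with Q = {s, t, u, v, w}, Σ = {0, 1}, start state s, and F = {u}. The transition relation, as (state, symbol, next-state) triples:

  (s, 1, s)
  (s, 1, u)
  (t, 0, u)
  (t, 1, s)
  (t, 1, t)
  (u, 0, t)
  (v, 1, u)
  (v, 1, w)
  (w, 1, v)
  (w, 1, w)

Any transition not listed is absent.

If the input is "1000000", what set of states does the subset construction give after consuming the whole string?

{u}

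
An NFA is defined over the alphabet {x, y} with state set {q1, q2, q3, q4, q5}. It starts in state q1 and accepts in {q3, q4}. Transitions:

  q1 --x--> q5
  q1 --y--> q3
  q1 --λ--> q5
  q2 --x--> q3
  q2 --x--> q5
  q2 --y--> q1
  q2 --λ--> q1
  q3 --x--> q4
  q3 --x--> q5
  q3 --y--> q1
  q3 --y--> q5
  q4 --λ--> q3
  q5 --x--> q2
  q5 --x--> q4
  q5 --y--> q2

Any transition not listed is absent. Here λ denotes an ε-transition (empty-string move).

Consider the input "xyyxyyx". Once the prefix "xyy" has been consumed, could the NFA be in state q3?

Yes

Start: ε-closure({q1}) = {q1, q5}.
Read 'x': q1→{q5}, q5→{q2, q4}; union {q2, q4, q5}; ε-closure = {q1, q2, q3, q4, q5}.
Read 'y': q1→{q3}, q2→{q1}, q3→{q1, q5}, q4→∅, q5→{q2}; now {q1, q2, q3, q5}.
Read 'y': q1→{q3}, q2→{q1}, q3→{q1, q5}, q5→{q2}; now {q1, q2, q3, q5}.
State q3 is in {q1, q2, q3, q5}.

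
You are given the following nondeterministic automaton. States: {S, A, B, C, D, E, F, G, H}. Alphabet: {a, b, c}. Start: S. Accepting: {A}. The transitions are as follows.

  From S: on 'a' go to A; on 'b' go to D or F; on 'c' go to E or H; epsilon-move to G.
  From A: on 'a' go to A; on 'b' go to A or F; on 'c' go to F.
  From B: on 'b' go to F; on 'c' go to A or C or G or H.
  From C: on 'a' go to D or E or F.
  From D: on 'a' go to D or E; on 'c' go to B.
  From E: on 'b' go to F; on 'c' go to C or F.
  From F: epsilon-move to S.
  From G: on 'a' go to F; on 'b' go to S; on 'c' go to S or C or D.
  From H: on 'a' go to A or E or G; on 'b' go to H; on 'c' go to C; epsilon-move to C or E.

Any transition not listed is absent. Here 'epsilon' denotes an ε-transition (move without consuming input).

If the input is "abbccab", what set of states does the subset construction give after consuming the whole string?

Start: ε-closure({S}) = {S, G}.
Read 'a': S→{A}, G→{F}; union {A, F}; ε-closure = {S, A, F, G}.
Read 'b': S→{D, F}, A→{A, F}, F→∅, G→{S}; union {S, A, D, F}; ε-closure = {S, A, D, F, G}.
Read 'b': S→{D, F}, A→{A, F}, D→∅, F→∅, G→{S}; union {S, A, D, F}; ε-closure = {S, A, D, F, G}.
Read 'c': S→{E, H}, A→{F}, D→{B}, F→∅, G→{S, C, D}; union {S, B, C, D, E, F, H}; ε-closure = {S, B, C, D, E, F, G, H}.
Read 'c': S→{E, H}, B→{A, C, G, H}, C→∅, D→{B}, E→{C, F}, F→∅, G→{S, C, D}, H→{C}; now {S, A, B, C, D, E, F, G, H}.
Read 'a': S→{A}, A→{A}, B→∅, C→{D, E, F}, D→{D, E}, E→∅, F→∅, G→{F}, H→{A, E, G}; union {A, D, E, F, G}; ε-closure = {S, A, D, E, F, G}.
Read 'b': S→{D, F}, A→{A, F}, D→∅, E→{F}, F→∅, G→{S}; union {S, A, D, F}; ε-closure = {S, A, D, F, G}.

{S, A, D, F, G}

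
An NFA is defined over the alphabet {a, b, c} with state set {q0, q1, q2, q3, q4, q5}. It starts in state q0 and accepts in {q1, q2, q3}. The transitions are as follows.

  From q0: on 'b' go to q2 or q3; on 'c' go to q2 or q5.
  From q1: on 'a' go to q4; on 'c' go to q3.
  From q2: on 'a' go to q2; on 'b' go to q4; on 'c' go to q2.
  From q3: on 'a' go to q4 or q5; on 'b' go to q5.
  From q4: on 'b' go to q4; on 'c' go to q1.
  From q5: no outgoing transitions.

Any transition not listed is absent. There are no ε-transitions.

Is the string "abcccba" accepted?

Start in {q0}.
Read 'a': q0→∅; now ∅.
The set is empty and remains empty for the remaining 6 symbols.
The final set ∅ contains no accepting state.

No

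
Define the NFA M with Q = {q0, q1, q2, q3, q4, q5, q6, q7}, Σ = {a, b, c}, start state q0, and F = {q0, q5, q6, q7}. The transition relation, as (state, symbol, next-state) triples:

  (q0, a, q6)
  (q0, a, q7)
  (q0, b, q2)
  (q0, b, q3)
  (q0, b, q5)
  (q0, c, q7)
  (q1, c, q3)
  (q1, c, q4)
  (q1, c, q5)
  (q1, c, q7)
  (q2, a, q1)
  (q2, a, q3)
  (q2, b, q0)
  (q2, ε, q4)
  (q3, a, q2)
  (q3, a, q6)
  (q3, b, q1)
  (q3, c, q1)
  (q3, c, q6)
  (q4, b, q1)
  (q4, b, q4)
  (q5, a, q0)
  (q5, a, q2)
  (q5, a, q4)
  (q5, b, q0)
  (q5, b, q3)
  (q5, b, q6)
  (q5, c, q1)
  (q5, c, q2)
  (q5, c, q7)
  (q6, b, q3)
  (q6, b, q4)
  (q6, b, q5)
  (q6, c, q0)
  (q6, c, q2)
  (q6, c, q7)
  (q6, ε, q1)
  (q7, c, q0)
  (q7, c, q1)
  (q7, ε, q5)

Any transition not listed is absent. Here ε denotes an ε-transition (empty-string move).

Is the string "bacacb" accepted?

Yes

Start in {q0}.
Read 'b': q0→{q2, q3, q5}; union {q2, q3, q5}; ε-closure = {q2, q3, q4, q5}.
Read 'a': q2→{q1, q3}, q3→{q2, q6}, q4→∅, q5→{q0, q2, q4}; now {q0, q1, q2, q3, q4, q6}.
Read 'c': q0→{q7}, q1→{q3, q4, q5, q7}, q2→∅, q3→{q1, q6}, q4→∅, q6→{q0, q2, q7}; now {q0, q1, q2, q3, q4, q5, q6, q7}.
Read 'a': q0→{q6, q7}, q1→∅, q2→{q1, q3}, q3→{q2, q6}, q4→∅, q5→{q0, q2, q4}, q6→∅, q7→∅; union {q0, q1, q2, q3, q4, q6, q7}; ε-closure = {q0, q1, q2, q3, q4, q5, q6, q7}.
Read 'c': q0→{q7}, q1→{q3, q4, q5, q7}, q2→∅, q3→{q1, q6}, q4→∅, q5→{q1, q2, q7}, q6→{q0, q2, q7}, q7→{q0, q1}; now {q0, q1, q2, q3, q4, q5, q6, q7}.
Read 'b': q0→{q2, q3, q5}, q1→∅, q2→{q0}, q3→{q1}, q4→{q1, q4}, q5→{q0, q3, q6}, q6→{q3, q4, q5}, q7→∅; now {q0, q1, q2, q3, q4, q5, q6}.
The final set {q0, q1, q2, q3, q4, q5, q6} contains the accepting states q0, q5, q6.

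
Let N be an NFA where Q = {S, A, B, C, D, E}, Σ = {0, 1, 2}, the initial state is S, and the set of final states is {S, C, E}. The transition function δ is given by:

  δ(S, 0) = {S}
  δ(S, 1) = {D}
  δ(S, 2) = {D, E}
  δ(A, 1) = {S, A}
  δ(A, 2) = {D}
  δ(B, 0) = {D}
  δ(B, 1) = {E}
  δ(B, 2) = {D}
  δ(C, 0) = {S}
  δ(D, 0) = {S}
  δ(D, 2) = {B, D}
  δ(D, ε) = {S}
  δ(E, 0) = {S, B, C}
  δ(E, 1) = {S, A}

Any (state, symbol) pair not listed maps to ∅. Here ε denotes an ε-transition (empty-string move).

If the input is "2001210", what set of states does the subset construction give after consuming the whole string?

Start in {S}.
Read '2': S→{D, E}; union {D, E}; ε-closure = {S, D, E}.
Read '0': S→{S}, D→{S}, E→{S, B, C}; now {S, B, C}.
Read '0': S→{S}, B→{D}, C→{S}; now {S, D}.
Read '1': S→{D}, D→∅; union {D}; ε-closure = {S, D}.
Read '2': S→{D, E}, D→{B, D}; union {B, D, E}; ε-closure = {S, B, D, E}.
Read '1': S→{D}, B→{E}, D→∅, E→{S, A}; now {S, A, D, E}.
Read '0': S→{S}, A→∅, D→{S}, E→{S, B, C}; now {S, B, C}.

{S, B, C}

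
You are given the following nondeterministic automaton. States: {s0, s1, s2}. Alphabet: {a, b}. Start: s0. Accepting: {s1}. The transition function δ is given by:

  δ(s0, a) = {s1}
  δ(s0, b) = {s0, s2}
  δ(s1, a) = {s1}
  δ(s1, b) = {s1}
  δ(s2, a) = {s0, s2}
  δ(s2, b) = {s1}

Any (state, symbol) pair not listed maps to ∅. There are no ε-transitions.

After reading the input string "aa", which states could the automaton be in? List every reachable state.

Start in {s0}.
Read 'a': {s0} → {s1}.
Read 'a': {s1} → {s1}.

{s1}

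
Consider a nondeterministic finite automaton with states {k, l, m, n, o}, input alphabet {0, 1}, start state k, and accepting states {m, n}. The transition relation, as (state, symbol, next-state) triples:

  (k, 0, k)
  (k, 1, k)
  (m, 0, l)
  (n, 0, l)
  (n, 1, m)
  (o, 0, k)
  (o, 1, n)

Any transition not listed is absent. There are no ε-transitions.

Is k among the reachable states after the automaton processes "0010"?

Start in {k}.
Read '0': k→{k}; now {k}.
Read '0': k→{k}; now {k}.
Read '1': k→{k}; now {k}.
Read '0': k→{k}; now {k}.
State k is in {k}.

Yes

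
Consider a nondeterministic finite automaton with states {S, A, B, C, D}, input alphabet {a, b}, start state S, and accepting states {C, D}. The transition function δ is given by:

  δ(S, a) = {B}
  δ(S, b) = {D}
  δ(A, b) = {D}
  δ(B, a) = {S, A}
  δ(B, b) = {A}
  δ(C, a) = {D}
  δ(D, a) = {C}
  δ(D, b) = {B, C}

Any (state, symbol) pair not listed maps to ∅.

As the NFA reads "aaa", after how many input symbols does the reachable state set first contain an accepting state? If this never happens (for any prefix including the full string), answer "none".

none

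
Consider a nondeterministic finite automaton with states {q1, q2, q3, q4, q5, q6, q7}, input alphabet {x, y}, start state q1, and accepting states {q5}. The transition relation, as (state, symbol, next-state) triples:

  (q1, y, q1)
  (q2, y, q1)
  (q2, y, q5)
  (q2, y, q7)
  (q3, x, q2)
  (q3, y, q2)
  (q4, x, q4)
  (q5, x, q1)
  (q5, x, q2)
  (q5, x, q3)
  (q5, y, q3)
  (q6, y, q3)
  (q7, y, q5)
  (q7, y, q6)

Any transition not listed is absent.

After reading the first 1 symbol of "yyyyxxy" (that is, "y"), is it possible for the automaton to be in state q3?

Start in {q1}.
Read 'y': q1→{q1}; now {q1}.
State q3 is not in {q1}.

No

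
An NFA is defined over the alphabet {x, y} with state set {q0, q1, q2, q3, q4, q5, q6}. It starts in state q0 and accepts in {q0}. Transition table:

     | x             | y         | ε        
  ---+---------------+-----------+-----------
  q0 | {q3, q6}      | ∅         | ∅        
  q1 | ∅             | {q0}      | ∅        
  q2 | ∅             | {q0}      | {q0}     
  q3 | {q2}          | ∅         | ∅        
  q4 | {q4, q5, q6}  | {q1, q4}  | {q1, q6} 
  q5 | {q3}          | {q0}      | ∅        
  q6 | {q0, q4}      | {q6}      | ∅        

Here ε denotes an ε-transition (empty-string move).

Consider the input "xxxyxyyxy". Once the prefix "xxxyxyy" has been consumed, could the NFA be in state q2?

No

Start in {q0}.
Read 'x': {q0} → {q3, q6}.
Read 'x': {q3, q6} → {q0, q1, q2, q4, q6}.
Read 'x': {q0, q1, q2, q4, q6} → {q0, q1, q3, q4, q5, q6}.
Read 'y': {q0, q1, q3, q4, q5, q6} → {q0, q1, q4, q6}.
Read 'x': {q0, q1, q4, q6} → {q0, q1, q3, q4, q5, q6}.
Read 'y': {q0, q1, q3, q4, q5, q6} → {q0, q1, q4, q6}.
Read 'y': {q0, q1, q4, q6} → {q0, q1, q4, q6}.
State q2 is not in {q0, q1, q4, q6}.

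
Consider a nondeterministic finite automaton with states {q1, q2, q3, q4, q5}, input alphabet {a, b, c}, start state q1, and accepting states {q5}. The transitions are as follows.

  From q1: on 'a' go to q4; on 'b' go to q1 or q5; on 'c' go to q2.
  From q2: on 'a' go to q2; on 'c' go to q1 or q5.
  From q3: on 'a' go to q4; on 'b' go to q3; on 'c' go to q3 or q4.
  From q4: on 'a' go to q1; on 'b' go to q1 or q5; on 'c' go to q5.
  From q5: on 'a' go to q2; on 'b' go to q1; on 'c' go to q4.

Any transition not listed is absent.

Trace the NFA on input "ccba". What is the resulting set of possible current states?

Start in {q1}.
Read 'c': q1→{q2}; now {q2}.
Read 'c': q2→{q1, q5}; now {q1, q5}.
Read 'b': q1→{q1, q5}, q5→{q1}; now {q1, q5}.
Read 'a': q1→{q4}, q5→{q2}; now {q2, q4}.

{q2, q4}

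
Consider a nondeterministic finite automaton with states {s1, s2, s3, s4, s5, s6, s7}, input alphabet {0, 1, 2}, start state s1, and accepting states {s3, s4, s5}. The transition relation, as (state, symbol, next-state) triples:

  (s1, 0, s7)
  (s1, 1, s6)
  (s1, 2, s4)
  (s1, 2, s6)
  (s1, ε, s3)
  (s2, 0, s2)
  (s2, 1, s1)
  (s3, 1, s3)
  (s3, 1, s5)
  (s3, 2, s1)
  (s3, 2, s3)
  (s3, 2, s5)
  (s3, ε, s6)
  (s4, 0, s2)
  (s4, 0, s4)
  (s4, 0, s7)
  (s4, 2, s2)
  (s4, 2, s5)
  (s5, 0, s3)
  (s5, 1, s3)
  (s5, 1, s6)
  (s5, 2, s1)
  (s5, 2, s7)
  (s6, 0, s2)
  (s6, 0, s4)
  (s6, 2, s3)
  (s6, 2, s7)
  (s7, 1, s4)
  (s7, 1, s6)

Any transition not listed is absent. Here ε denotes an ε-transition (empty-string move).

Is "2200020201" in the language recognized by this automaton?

Yes

Start: ε-closure({s1}) = {s1, s3, s6}.
Read '2': {s1, s3, s6} → {s1, s3, s4, s5, s6, s7}.
Read '2': {s1, s3, s4, s5, s6, s7} → {s1, s2, s3, s4, s5, s6, s7}.
Read '0': {s1, s2, s3, s4, s5, s6, s7} → {s2, s3, s4, s6, s7}.
Read '0': {s2, s3, s4, s6, s7} → {s2, s4, s7}.
Read '0': {s2, s4, s7} → {s2, s4, s7}.
Read '2': {s2, s4, s7} → {s2, s5}.
Read '0': {s2, s5} → {s2, s3, s6}.
Read '2': {s2, s3, s6} → {s1, s3, s5, s6, s7}.
Read '0': {s1, s3, s5, s6, s7} → {s2, s3, s4, s6, s7}.
Read '1': {s2, s3, s4, s6, s7} → {s1, s3, s4, s5, s6}.
The final set {s1, s3, s4, s5, s6} contains the accepting states s3, s4, s5.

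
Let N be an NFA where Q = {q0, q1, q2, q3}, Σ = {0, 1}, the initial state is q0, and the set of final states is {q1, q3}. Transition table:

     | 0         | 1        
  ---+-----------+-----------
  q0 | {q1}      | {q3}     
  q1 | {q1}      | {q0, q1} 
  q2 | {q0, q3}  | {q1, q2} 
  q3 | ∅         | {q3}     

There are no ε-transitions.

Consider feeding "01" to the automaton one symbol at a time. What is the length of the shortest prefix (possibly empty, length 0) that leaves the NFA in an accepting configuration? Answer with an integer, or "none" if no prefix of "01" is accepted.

Start in {q0}.
Read '0': {q0} → {q1}.
None of the earlier sets intersect F, but {q1} does.

1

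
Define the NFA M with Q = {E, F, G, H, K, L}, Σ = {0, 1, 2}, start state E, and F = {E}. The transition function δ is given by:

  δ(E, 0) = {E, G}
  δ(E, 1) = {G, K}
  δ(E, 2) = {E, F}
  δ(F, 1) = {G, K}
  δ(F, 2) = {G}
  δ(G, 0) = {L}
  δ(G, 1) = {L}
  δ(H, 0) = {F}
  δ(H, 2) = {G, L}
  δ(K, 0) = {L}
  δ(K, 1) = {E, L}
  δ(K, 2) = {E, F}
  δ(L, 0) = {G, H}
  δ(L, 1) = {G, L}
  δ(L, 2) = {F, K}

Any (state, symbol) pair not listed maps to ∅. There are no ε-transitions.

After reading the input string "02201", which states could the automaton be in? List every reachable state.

{G, K, L}

Start in {E}.
Read '0': E→{E, G}; now {E, G}.
Read '2': E→{E, F}, G→∅; now {E, F}.
Read '2': E→{E, F}, F→{G}; now {E, F, G}.
Read '0': E→{E, G}, F→∅, G→{L}; now {E, G, L}.
Read '1': E→{G, K}, G→{L}, L→{G, L}; now {G, K, L}.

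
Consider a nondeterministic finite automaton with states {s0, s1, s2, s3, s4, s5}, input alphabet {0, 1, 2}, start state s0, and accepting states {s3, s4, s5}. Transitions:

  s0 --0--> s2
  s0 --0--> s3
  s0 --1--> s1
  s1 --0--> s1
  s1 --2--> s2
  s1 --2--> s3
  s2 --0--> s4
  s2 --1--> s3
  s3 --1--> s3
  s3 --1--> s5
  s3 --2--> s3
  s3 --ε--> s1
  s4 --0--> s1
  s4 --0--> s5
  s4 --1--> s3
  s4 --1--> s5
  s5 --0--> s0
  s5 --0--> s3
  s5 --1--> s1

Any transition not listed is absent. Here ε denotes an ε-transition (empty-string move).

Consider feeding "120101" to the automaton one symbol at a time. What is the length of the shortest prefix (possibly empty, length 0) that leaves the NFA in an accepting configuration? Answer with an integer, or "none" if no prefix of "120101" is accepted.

Start in {s0}.
Read '1': {s0} → {s1}.
Read '2': {s1} → {s1, s2, s3}.
None of the earlier sets intersect F, but {s1, s2, s3} does.

2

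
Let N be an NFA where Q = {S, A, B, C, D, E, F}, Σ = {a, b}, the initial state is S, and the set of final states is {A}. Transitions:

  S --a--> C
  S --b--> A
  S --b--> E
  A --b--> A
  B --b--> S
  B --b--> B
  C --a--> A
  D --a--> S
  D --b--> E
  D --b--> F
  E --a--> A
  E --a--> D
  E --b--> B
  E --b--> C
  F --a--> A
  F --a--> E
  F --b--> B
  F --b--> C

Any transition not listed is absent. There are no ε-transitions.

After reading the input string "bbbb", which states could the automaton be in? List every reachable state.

{S, A, B, E}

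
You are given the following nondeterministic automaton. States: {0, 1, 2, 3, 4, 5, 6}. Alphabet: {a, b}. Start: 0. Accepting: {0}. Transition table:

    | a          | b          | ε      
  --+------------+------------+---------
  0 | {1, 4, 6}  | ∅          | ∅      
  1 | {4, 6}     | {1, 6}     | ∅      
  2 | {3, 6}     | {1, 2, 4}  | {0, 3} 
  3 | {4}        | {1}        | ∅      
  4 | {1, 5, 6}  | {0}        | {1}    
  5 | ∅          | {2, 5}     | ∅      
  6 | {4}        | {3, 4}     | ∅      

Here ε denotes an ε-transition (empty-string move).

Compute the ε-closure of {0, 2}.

{0, 2, 3}

Begin with {0, 2}.
ε-move 2 → 3; add 3.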